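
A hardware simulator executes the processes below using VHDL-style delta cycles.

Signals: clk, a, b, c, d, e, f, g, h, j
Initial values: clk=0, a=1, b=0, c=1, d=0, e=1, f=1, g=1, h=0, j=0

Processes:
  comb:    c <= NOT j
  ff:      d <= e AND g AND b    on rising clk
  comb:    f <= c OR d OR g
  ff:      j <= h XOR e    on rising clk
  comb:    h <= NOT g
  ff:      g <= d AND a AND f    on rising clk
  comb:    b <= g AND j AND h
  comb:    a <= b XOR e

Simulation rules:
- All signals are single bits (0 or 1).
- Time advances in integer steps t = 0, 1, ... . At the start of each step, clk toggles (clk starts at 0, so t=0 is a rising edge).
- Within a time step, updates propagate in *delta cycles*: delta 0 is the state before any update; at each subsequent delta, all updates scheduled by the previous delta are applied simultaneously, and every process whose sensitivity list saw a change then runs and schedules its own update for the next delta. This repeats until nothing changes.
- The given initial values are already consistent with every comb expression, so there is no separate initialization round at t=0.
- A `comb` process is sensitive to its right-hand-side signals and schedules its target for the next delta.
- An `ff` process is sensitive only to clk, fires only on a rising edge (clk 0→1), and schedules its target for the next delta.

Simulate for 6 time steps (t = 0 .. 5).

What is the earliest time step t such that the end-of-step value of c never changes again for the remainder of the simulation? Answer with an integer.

t=0 Δ0: c=1 d=0 g=1 b=0 a=1 e=1 clk=0 f=1 j=0 h=0
  Δ1: clk:0→1
  Δ2: g:1→0, j:0→1
  Δ3: c:1→0, h:0→1
  Δ4: f:1→0
  (4Δ to stable)
t=1 Δ0: c=0 d=0 g=0 b=0 a=1 e=1 clk=1 f=0 j=1 h=1
  Δ1: clk:1→0
  (1Δ to stable)
t=2 Δ0: c=0 d=0 g=0 b=0 a=1 e=1 clk=0 f=0 j=1 h=1
  Δ1: clk:0→1
  Δ2: j:1→0
  Δ3: c:0→1
  Δ4: f:0→1
  (4Δ to stable)
t=3 Δ0: c=1 d=0 g=0 b=0 a=1 e=1 clk=1 f=1 j=0 h=1
  Δ1: clk:1→0
  (1Δ to stable)
t=4 Δ0: c=1 d=0 g=0 b=0 a=1 e=1 clk=0 f=1 j=0 h=1
  Δ1: clk:0→1
  (1Δ to stable)
t=5 Δ0: c=1 d=0 g=0 b=0 a=1 e=1 clk=1 f=1 j=0 h=1
  Δ1: clk:1→0
  (1Δ to stable)

2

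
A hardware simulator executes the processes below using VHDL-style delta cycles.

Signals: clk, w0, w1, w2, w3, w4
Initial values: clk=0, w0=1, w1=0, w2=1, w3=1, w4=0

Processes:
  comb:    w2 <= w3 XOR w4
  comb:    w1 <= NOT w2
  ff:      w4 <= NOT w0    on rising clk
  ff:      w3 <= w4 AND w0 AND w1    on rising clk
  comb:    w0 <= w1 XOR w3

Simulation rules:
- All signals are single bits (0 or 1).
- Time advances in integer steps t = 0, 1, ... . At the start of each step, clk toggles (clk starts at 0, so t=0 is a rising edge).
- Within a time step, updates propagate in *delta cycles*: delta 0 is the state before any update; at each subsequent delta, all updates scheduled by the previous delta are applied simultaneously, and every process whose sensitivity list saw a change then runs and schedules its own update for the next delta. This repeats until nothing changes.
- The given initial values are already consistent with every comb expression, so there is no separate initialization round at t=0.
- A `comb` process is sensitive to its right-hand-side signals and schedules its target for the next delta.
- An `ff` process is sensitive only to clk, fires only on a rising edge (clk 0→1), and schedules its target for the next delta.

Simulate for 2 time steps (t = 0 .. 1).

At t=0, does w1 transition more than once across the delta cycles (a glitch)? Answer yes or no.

[bits: w4,w1,w3,w0,clk,w2]
t=0: Δ0=001101 Δ1=001111 Δ2=000111 Δ3=000010 Δ4=010010 Δ5=010110 | 5Δ
t=1: Δ0=010110 Δ1=010100 | 1Δ

no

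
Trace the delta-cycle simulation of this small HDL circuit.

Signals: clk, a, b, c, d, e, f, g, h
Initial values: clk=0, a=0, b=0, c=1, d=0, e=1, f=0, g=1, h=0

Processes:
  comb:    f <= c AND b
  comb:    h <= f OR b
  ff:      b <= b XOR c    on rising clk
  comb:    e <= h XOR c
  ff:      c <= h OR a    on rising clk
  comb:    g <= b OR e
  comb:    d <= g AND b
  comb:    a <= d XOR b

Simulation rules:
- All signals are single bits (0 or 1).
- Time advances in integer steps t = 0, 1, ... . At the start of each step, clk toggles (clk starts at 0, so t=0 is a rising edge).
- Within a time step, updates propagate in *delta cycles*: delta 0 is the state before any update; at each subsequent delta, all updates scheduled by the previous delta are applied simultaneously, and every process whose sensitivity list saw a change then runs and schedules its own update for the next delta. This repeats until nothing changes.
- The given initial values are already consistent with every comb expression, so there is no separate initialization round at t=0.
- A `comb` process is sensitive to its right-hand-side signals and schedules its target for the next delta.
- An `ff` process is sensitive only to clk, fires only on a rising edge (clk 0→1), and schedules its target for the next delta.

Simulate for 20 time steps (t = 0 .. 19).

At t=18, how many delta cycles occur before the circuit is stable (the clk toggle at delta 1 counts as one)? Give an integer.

t=0 Δ0: f=0 h=0 a=0 b=0 g=1 e=1 clk=0 d=0 c=1
  Δ1: clk:0→1
  Δ2: b:0→1, c:1→0
  Δ3: h:0→1, a:0→1, e:1→0, d:0→1
  Δ4: a:1→0, e:0→1
  (4Δ to stable)
t=1 Δ0: f=0 h=1 a=0 b=1 g=1 e=1 clk=1 d=1 c=0
  Δ1: clk:1→0
  (1Δ to stable)
t=2 Δ0: f=0 h=1 a=0 b=1 g=1 e=1 clk=0 d=1 c=0
  Δ1: clk:0→1
  Δ2: c:0→1
  Δ3: f:0→1, e:1→0
  (3Δ to stable)
t=3 Δ0: f=1 h=1 a=0 b=1 g=1 e=0 clk=1 d=1 c=1
  Δ1: clk:1→0
  (1Δ to stable)
t=4 Δ0: f=1 h=1 a=0 b=1 g=1 e=0 clk=0 d=1 c=1
  Δ1: clk:0→1
  Δ2: b:1→0
  Δ3: f:1→0, a:0→1, g:1→0, d:1→0
  Δ4: h:1→0, a:1→0
  Δ5: e:0→1
  Δ6: g:0→1
  (6Δ to stable)
t=5 Δ0: f=0 h=0 a=0 b=0 g=1 e=1 clk=1 d=0 c=1
  Δ1: clk:1→0
  (1Δ to stable)
t=6 Δ0: f=0 h=0 a=0 b=0 g=1 e=1 clk=0 d=0 c=1
  Δ1: clk:0→1
  Δ2: b:0→1, c:1→0
  Δ3: h:0→1, a:0→1, e:1→0, d:0→1
  Δ4: a:1→0, e:0→1
  (4Δ to stable)
t=7 Δ0: f=0 h=1 a=0 b=1 g=1 e=1 clk=1 d=1 c=0
  Δ1: clk:1→0
  (1Δ to stable)
t=8 Δ0: f=0 h=1 a=0 b=1 g=1 e=1 clk=0 d=1 c=0
  Δ1: clk:0→1
  Δ2: c:0→1
  Δ3: f:0→1, e:1→0
  (3Δ to stable)
t=9 Δ0: f=1 h=1 a=0 b=1 g=1 e=0 clk=1 d=1 c=1
  Δ1: clk:1→0
  (1Δ to stable)
t=10 Δ0: f=1 h=1 a=0 b=1 g=1 e=0 clk=0 d=1 c=1
  Δ1: clk:0→1
  Δ2: b:1→0
  Δ3: f:1→0, a:0→1, g:1→0, d:1→0
  Δ4: h:1→0, a:1→0
  Δ5: e:0→1
  Δ6: g:0→1
  (6Δ to stable)
t=11 Δ0: f=0 h=0 a=0 b=0 g=1 e=1 clk=1 d=0 c=1
  Δ1: clk:1→0
  (1Δ to stable)
t=12 Δ0: f=0 h=0 a=0 b=0 g=1 e=1 clk=0 d=0 c=1
  Δ1: clk:0→1
  Δ2: b:0→1, c:1→0
  Δ3: h:0→1, a:0→1, e:1→0, d:0→1
  Δ4: a:1→0, e:0→1
  (4Δ to stable)
t=13 Δ0: f=0 h=1 a=0 b=1 g=1 e=1 clk=1 d=1 c=0
  Δ1: clk:1→0
  (1Δ to stable)
t=14 Δ0: f=0 h=1 a=0 b=1 g=1 e=1 clk=0 d=1 c=0
  Δ1: clk:0→1
  Δ2: c:0→1
  Δ3: f:0→1, e:1→0
  (3Δ to stable)
t=15 Δ0: f=1 h=1 a=0 b=1 g=1 e=0 clk=1 d=1 c=1
  Δ1: clk:1→0
  (1Δ to stable)
t=16 Δ0: f=1 h=1 a=0 b=1 g=1 e=0 clk=0 d=1 c=1
  Δ1: clk:0→1
  Δ2: b:1→0
  Δ3: f:1→0, a:0→1, g:1→0, d:1→0
  Δ4: h:1→0, a:1→0
  Δ5: e:0→1
  Δ6: g:0→1
  (6Δ to stable)
t=17 Δ0: f=0 h=0 a=0 b=0 g=1 e=1 clk=1 d=0 c=1
  Δ1: clk:1→0
  (1Δ to stable)
t=18 Δ0: f=0 h=0 a=0 b=0 g=1 e=1 clk=0 d=0 c=1
  Δ1: clk:0→1
  Δ2: b:0→1, c:1→0
  Δ3: h:0→1, a:0→1, e:1→0, d:0→1
  Δ4: a:1→0, e:0→1
  (4Δ to stable)
t=19 Δ0: f=0 h=1 a=0 b=1 g=1 e=1 clk=1 d=1 c=0
  Δ1: clk:1→0
  (1Δ to stable)

4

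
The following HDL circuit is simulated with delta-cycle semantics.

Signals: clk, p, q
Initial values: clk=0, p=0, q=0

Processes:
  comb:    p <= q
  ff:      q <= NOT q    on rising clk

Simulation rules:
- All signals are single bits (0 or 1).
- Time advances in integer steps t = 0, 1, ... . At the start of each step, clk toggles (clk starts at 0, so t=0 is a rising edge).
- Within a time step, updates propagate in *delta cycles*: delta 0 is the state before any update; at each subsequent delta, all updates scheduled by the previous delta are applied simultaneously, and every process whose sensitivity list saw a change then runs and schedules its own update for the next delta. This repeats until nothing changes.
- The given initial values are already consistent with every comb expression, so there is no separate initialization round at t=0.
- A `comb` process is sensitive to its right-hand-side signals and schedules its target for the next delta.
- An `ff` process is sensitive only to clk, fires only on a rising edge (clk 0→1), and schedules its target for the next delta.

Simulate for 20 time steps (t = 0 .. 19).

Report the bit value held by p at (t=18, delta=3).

[bits: clk,q,p]
t=0: Δ0=000 Δ1=100 Δ2=110 Δ3=111 | 3Δ
t=1: Δ0=111 Δ1=011 | 1Δ
t=2: Δ0=011 Δ1=111 Δ2=101 Δ3=100 | 3Δ
t=3: Δ0=100 Δ1=000 | 1Δ
t=4: Δ0=000 Δ1=100 Δ2=110 Δ3=111 | 3Δ
t=5: Δ0=111 Δ1=011 | 1Δ
t=6: Δ0=011 Δ1=111 Δ2=101 Δ3=100 | 3Δ
t=7: Δ0=100 Δ1=000 | 1Δ
t=8: Δ0=000 Δ1=100 Δ2=110 Δ3=111 | 3Δ
t=9: Δ0=111 Δ1=011 | 1Δ
t=10: Δ0=011 Δ1=111 Δ2=101 Δ3=100 | 3Δ
t=11: Δ0=100 Δ1=000 | 1Δ
t=12: Δ0=000 Δ1=100 Δ2=110 Δ3=111 | 3Δ
t=13: Δ0=111 Δ1=011 | 1Δ
t=14: Δ0=011 Δ1=111 Δ2=101 Δ3=100 | 3Δ
t=15: Δ0=100 Δ1=000 | 1Δ
t=16: Δ0=000 Δ1=100 Δ2=110 Δ3=111 | 3Δ
t=17: Δ0=111 Δ1=011 | 1Δ
t=18: Δ0=011 Δ1=111 Δ2=101 Δ3=100 | 3Δ
t=19: Δ0=100 Δ1=000 | 1Δ

0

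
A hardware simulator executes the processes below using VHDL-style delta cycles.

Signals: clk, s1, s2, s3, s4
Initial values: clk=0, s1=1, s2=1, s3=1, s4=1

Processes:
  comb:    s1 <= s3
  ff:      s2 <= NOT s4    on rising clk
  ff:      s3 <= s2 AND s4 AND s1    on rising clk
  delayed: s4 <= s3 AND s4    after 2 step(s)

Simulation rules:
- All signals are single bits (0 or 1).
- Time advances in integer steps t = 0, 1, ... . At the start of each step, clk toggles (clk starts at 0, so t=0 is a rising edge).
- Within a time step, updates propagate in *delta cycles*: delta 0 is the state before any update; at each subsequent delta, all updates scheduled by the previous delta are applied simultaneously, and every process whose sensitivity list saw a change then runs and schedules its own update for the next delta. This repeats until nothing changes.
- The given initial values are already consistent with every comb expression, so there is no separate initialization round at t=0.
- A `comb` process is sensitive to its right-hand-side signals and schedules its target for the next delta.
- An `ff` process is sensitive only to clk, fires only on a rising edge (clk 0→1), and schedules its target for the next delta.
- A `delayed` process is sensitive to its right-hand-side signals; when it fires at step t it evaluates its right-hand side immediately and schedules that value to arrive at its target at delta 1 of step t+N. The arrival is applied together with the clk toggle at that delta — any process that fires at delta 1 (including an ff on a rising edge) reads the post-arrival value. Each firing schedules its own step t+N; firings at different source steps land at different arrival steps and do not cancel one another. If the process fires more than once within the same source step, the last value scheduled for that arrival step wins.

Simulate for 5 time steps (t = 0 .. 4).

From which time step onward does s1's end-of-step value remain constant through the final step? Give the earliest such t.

2

[bits: s4,s3,s2,clk,s1]
t=0: Δ0=11101 Δ1=11111 Δ2=11011 | 2Δ
t=1: Δ0=11011 Δ1=11001 | 1Δ
t=2: Δ0=11001 Δ1=11011 Δ2=10011 Δ3=10010 | 3Δ
t=3: Δ0=10010 Δ1=10000 | 1Δ
t=4: Δ0=10000 Δ1=00010 Δ2=00110 | 2Δ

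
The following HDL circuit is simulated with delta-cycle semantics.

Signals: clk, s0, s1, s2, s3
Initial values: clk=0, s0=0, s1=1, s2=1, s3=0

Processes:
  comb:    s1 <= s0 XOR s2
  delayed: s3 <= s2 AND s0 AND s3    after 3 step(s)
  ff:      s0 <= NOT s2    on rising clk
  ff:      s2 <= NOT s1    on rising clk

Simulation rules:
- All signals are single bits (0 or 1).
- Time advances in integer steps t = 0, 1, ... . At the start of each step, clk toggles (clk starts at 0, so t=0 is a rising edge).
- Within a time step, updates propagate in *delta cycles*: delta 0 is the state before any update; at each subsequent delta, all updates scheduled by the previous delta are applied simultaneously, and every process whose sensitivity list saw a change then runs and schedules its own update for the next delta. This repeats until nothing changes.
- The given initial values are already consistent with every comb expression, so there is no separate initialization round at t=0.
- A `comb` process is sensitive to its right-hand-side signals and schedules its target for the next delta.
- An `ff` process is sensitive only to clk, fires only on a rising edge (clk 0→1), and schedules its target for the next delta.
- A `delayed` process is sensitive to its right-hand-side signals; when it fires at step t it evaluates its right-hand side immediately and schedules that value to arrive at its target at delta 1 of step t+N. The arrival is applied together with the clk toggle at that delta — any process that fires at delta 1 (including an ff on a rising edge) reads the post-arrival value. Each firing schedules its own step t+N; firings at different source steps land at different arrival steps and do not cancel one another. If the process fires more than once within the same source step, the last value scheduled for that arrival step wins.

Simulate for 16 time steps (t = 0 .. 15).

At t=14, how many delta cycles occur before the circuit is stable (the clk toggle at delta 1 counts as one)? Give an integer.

2

t=0 Δ0: s3=0 s0=0 s1=1 clk=0 s2=1
  Δ1: clk:0→1
  Δ2: s2:1→0
  Δ3: s1:1→0
  (3Δ to stable)
t=1 Δ0: s3=0 s0=0 s1=0 clk=1 s2=0
  Δ1: clk:1→0
  (1Δ to stable)
t=2 Δ0: s3=0 s0=0 s1=0 clk=0 s2=0
  Δ1: clk:0→1
  Δ2: s0:0→1, s2:0→1
  (2Δ to stable)
t=3 Δ0: s3=0 s0=1 s1=0 clk=1 s2=1
  Δ1: clk:1→0
  (1Δ to stable)
t=4 Δ0: s3=0 s0=1 s1=0 clk=0 s2=1
  Δ1: clk:0→1
  Δ2: s0:1→0
  Δ3: s1:0→1
  (3Δ to stable)
t=5 Δ0: s3=0 s0=0 s1=1 clk=1 s2=1
  Δ1: clk:1→0
  (1Δ to stable)
t=6 Δ0: s3=0 s0=0 s1=1 clk=0 s2=1
  Δ1: clk:0→1
  Δ2: s2:1→0
  Δ3: s1:1→0
  (3Δ to stable)
t=7 Δ0: s3=0 s0=0 s1=0 clk=1 s2=0
  Δ1: clk:1→0
  (1Δ to stable)
t=8 Δ0: s3=0 s0=0 s1=0 clk=0 s2=0
  Δ1: clk:0→1
  Δ2: s0:0→1, s2:0→1
  (2Δ to stable)
t=9 Δ0: s3=0 s0=1 s1=0 clk=1 s2=1
  Δ1: clk:1→0
  (1Δ to stable)
t=10 Δ0: s3=0 s0=1 s1=0 clk=0 s2=1
  Δ1: clk:0→1
  Δ2: s0:1→0
  Δ3: s1:0→1
  (3Δ to stable)
t=11 Δ0: s3=0 s0=0 s1=1 clk=1 s2=1
  Δ1: clk:1→0
  (1Δ to stable)
t=12 Δ0: s3=0 s0=0 s1=1 clk=0 s2=1
  Δ1: clk:0→1
  Δ2: s2:1→0
  Δ3: s1:1→0
  (3Δ to stable)
t=13 Δ0: s3=0 s0=0 s1=0 clk=1 s2=0
  Δ1: clk:1→0
  (1Δ to stable)
t=14 Δ0: s3=0 s0=0 s1=0 clk=0 s2=0
  Δ1: clk:0→1
  Δ2: s0:0→1, s2:0→1
  (2Δ to stable)
t=15 Δ0: s3=0 s0=1 s1=0 clk=1 s2=1
  Δ1: clk:1→0
  (1Δ to stable)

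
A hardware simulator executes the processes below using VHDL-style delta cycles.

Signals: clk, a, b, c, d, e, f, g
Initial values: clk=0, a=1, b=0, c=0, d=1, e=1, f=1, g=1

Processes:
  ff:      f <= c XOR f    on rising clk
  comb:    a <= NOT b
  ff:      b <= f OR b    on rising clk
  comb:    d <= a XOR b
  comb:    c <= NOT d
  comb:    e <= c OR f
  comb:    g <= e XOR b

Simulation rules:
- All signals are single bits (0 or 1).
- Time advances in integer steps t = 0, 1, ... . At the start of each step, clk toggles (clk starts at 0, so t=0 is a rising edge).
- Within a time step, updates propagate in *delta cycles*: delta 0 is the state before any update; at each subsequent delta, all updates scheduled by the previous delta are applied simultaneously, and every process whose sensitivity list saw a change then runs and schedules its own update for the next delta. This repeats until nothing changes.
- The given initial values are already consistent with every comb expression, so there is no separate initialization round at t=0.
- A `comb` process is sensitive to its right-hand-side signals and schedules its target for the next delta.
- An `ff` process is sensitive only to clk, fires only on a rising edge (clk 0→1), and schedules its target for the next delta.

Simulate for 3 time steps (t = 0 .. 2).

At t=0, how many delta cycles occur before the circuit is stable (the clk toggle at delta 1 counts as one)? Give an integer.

5

t=0 Δ0: g=1 b=0 f=1 a=1 c=0 d=1 e=1 clk=0
  Δ1: clk:0→1
  Δ2: b:0→1
  Δ3: g:1→0, a:1→0, d:1→0
  Δ4: c:0→1, d:0→1
  Δ5: c:1→0
  (5Δ to stable)
t=1 Δ0: g=0 b=1 f=1 a=0 c=0 d=1 e=1 clk=1
  Δ1: clk:1→0
  (1Δ to stable)
t=2 Δ0: g=0 b=1 f=1 a=0 c=0 d=1 e=1 clk=0
  Δ1: clk:0→1
  (1Δ to stable)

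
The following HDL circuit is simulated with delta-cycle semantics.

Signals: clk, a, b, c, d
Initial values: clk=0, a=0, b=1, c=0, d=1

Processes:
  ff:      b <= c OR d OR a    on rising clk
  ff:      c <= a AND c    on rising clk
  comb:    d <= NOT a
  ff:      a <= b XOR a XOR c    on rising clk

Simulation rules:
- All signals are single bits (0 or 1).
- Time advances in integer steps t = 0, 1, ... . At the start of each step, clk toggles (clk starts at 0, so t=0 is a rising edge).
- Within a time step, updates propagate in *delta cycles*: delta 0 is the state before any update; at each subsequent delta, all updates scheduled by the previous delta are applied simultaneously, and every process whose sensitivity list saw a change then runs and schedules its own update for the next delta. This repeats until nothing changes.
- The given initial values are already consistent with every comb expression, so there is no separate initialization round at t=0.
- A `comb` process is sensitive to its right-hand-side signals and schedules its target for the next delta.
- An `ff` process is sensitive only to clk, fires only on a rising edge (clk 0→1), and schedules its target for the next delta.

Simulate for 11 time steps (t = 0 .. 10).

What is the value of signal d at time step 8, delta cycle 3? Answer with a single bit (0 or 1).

0

t0.Δ0 b=1 d=1 a=0 clk=0 c=0
t0.Δ1 b=1 d=1 a=0 clk=1 c=0
t0.Δ2 b=1 d=1 a=1 clk=1 c=0
t0.Δ3 b=1 d=0 a=1 clk=1 c=0
t1.Δ0 b=1 d=0 a=1 clk=1 c=0
t1.Δ1 b=1 d=0 a=1 clk=0 c=0
t2.Δ0 b=1 d=0 a=1 clk=0 c=0
t2.Δ1 b=1 d=0 a=1 clk=1 c=0
t2.Δ2 b=1 d=0 a=0 clk=1 c=0
t2.Δ3 b=1 d=1 a=0 clk=1 c=0
t3.Δ0 b=1 d=1 a=0 clk=1 c=0
t3.Δ1 b=1 d=1 a=0 clk=0 c=0
t4.Δ0 b=1 d=1 a=0 clk=0 c=0
t4.Δ1 b=1 d=1 a=0 clk=1 c=0
t4.Δ2 b=1 d=1 a=1 clk=1 c=0
t4.Δ3 b=1 d=0 a=1 clk=1 c=0
t5.Δ0 b=1 d=0 a=1 clk=1 c=0
t5.Δ1 b=1 d=0 a=1 clk=0 c=0
t6.Δ0 b=1 d=0 a=1 clk=0 c=0
t6.Δ1 b=1 d=0 a=1 clk=1 c=0
t6.Δ2 b=1 d=0 a=0 clk=1 c=0
t6.Δ3 b=1 d=1 a=0 clk=1 c=0
t7.Δ0 b=1 d=1 a=0 clk=1 c=0
t7.Δ1 b=1 d=1 a=0 clk=0 c=0
t8.Δ0 b=1 d=1 a=0 clk=0 c=0
t8.Δ1 b=1 d=1 a=0 clk=1 c=0
t8.Δ2 b=1 d=1 a=1 clk=1 c=0
t8.Δ3 b=1 d=0 a=1 clk=1 c=0
t9.Δ0 b=1 d=0 a=1 clk=1 c=0
t9.Δ1 b=1 d=0 a=1 clk=0 c=0
t10.Δ0 b=1 d=0 a=1 clk=0 c=0
t10.Δ1 b=1 d=0 a=1 clk=1 c=0
t10.Δ2 b=1 d=0 a=0 clk=1 c=0
t10.Δ3 b=1 d=1 a=0 clk=1 c=0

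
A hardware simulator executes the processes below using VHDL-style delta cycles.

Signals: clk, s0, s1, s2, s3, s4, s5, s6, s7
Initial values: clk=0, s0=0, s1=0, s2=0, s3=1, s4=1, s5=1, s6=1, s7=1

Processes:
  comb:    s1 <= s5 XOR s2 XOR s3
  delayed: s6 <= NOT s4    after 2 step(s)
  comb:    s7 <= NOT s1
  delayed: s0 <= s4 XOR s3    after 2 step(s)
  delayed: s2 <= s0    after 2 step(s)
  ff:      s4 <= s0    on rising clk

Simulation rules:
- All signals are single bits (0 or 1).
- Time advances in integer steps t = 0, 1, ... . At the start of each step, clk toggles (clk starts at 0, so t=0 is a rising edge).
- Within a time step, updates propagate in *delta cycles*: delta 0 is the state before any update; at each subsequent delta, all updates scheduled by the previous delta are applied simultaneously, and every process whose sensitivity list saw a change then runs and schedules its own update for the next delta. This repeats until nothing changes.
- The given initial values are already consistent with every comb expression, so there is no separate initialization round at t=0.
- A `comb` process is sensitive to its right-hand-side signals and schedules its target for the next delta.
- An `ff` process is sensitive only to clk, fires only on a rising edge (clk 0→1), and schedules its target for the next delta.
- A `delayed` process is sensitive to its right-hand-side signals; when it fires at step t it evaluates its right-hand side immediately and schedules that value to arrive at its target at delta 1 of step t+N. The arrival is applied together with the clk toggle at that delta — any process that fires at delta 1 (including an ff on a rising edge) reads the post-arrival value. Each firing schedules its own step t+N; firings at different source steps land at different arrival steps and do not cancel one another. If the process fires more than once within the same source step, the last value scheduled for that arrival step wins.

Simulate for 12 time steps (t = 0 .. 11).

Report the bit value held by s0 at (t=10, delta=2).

1

t=0 Δ0: s6=1 s2=0 s3=1 s0=0 s1=0 s7=1 s4=1 s5=1 clk=0
  Δ1: clk:0→1
  Δ2: s4:1→0
  (2Δ to stable)
t=1 Δ0: s6=1 s2=0 s3=1 s0=0 s1=0 s7=1 s4=0 s5=1 clk=1
  Δ1: clk:1→0
  (1Δ to stable)
t=2 Δ0: s6=1 s2=0 s3=1 s0=0 s1=0 s7=1 s4=0 s5=1 clk=0
  Δ1: s0:0→1, clk:0→1
  Δ2: s4:0→1
  (2Δ to stable)
t=3 Δ0: s6=1 s2=0 s3=1 s0=1 s1=0 s7=1 s4=1 s5=1 clk=1
  Δ1: clk:1→0
  (1Δ to stable)
t=4 Δ0: s6=1 s2=0 s3=1 s0=1 s1=0 s7=1 s4=1 s5=1 clk=0
  Δ1: s6:1→0, s2:0→1, s0:1→0, clk:0→1
  Δ2: s1:0→1, s4:1→0
  Δ3: s7:1→0
  (3Δ to stable)
t=5 Δ0: s6=0 s2=1 s3=1 s0=0 s1=1 s7=0 s4=0 s5=1 clk=1
  Δ1: clk:1→0
  (1Δ to stable)
t=6 Δ0: s6=0 s2=1 s3=1 s0=0 s1=1 s7=0 s4=0 s5=1 clk=0
  Δ1: s6:0→1, s2:1→0, s0:0→1, clk:0→1
  Δ2: s1:1→0, s4:0→1
  Δ3: s7:0→1
  (3Δ to stable)
t=7 Δ0: s6=1 s2=0 s3=1 s0=1 s1=0 s7=1 s4=1 s5=1 clk=1
  Δ1: clk:1→0
  (1Δ to stable)
t=8 Δ0: s6=1 s2=0 s3=1 s0=1 s1=0 s7=1 s4=1 s5=1 clk=0
  Δ1: s6:1→0, s2:0→1, s0:1→0, clk:0→1
  Δ2: s1:0→1, s4:1→0
  Δ3: s7:1→0
  (3Δ to stable)
t=9 Δ0: s6=0 s2=1 s3=1 s0=0 s1=1 s7=0 s4=0 s5=1 clk=1
  Δ1: clk:1→0
  (1Δ to stable)
t=10 Δ0: s6=0 s2=1 s3=1 s0=0 s1=1 s7=0 s4=0 s5=1 clk=0
  Δ1: s6:0→1, s2:1→0, s0:0→1, clk:0→1
  Δ2: s1:1→0, s4:0→1
  Δ3: s7:0→1
  (3Δ to stable)
t=11 Δ0: s6=1 s2=0 s3=1 s0=1 s1=0 s7=1 s4=1 s5=1 clk=1
  Δ1: clk:1→0
  (1Δ to stable)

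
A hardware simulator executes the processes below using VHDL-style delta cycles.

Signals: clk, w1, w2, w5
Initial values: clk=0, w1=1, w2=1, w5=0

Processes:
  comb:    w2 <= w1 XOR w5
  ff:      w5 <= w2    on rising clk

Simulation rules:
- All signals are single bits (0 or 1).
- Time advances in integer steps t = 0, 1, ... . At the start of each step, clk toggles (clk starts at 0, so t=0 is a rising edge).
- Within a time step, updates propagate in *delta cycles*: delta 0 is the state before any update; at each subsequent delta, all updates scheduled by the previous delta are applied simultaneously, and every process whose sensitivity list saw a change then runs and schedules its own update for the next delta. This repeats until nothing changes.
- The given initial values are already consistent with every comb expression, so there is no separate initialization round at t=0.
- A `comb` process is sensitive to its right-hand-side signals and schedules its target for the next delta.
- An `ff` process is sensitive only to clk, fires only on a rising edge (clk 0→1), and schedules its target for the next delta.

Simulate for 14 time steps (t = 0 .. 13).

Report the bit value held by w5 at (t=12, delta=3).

t0.Δ0 w1=1 clk=0 w2=1 w5=0
t0.Δ1 w1=1 clk=1 w2=1 w5=0
t0.Δ2 w1=1 clk=1 w2=1 w5=1
t0.Δ3 w1=1 clk=1 w2=0 w5=1
t1.Δ0 w1=1 clk=1 w2=0 w5=1
t1.Δ1 w1=1 clk=0 w2=0 w5=1
t2.Δ0 w1=1 clk=0 w2=0 w5=1
t2.Δ1 w1=1 clk=1 w2=0 w5=1
t2.Δ2 w1=1 clk=1 w2=0 w5=0
t2.Δ3 w1=1 clk=1 w2=1 w5=0
t3.Δ0 w1=1 clk=1 w2=1 w5=0
t3.Δ1 w1=1 clk=0 w2=1 w5=0
t4.Δ0 w1=1 clk=0 w2=1 w5=0
t4.Δ1 w1=1 clk=1 w2=1 w5=0
t4.Δ2 w1=1 clk=1 w2=1 w5=1
t4.Δ3 w1=1 clk=1 w2=0 w5=1
t5.Δ0 w1=1 clk=1 w2=0 w5=1
t5.Δ1 w1=1 clk=0 w2=0 w5=1
t6.Δ0 w1=1 clk=0 w2=0 w5=1
t6.Δ1 w1=1 clk=1 w2=0 w5=1
t6.Δ2 w1=1 clk=1 w2=0 w5=0
t6.Δ3 w1=1 clk=1 w2=1 w5=0
t7.Δ0 w1=1 clk=1 w2=1 w5=0
t7.Δ1 w1=1 clk=0 w2=1 w5=0
t8.Δ0 w1=1 clk=0 w2=1 w5=0
t8.Δ1 w1=1 clk=1 w2=1 w5=0
t8.Δ2 w1=1 clk=1 w2=1 w5=1
t8.Δ3 w1=1 clk=1 w2=0 w5=1
t9.Δ0 w1=1 clk=1 w2=0 w5=1
t9.Δ1 w1=1 clk=0 w2=0 w5=1
t10.Δ0 w1=1 clk=0 w2=0 w5=1
t10.Δ1 w1=1 clk=1 w2=0 w5=1
t10.Δ2 w1=1 clk=1 w2=0 w5=0
t10.Δ3 w1=1 clk=1 w2=1 w5=0
t11.Δ0 w1=1 clk=1 w2=1 w5=0
t11.Δ1 w1=1 clk=0 w2=1 w5=0
t12.Δ0 w1=1 clk=0 w2=1 w5=0
t12.Δ1 w1=1 clk=1 w2=1 w5=0
t12.Δ2 w1=1 clk=1 w2=1 w5=1
t12.Δ3 w1=1 clk=1 w2=0 w5=1
t13.Δ0 w1=1 clk=1 w2=0 w5=1
t13.Δ1 w1=1 clk=0 w2=0 w5=1

1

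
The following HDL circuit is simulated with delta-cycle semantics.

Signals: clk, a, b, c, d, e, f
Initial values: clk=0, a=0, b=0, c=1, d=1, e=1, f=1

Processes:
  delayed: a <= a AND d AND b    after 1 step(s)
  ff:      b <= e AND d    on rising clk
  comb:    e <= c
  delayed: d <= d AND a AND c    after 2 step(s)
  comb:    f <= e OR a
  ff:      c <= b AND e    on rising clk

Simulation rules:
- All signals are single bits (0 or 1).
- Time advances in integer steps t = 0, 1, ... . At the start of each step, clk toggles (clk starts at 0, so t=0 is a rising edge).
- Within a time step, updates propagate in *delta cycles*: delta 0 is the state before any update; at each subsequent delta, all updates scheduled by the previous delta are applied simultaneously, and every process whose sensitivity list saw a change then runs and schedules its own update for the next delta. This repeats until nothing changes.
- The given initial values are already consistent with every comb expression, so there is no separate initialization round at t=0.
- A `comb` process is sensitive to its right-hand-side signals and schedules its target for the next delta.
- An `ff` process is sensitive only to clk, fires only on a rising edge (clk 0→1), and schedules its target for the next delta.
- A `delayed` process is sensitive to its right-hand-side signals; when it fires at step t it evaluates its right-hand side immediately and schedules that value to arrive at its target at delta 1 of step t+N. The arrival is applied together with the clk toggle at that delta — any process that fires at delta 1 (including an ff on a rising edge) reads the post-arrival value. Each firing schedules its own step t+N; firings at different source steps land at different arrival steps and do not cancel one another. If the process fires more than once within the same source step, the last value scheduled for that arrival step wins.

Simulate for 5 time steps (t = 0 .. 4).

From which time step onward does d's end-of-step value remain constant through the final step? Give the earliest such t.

[bits: c,a,clk,d,f,e,b]
t=0: Δ0=1001110 Δ1=1011110 Δ2=0011111 Δ3=0011101 Δ4=0011001 | 4Δ
t=1: Δ0=0011001 Δ1=0001001 | 1Δ
t=2: Δ0=0001001 Δ1=0010001 Δ2=0010000 | 2Δ
t=3: Δ0=0010000 Δ1=0000000 | 1Δ
t=4: Δ0=0000000 Δ1=0010000 | 1Δ

2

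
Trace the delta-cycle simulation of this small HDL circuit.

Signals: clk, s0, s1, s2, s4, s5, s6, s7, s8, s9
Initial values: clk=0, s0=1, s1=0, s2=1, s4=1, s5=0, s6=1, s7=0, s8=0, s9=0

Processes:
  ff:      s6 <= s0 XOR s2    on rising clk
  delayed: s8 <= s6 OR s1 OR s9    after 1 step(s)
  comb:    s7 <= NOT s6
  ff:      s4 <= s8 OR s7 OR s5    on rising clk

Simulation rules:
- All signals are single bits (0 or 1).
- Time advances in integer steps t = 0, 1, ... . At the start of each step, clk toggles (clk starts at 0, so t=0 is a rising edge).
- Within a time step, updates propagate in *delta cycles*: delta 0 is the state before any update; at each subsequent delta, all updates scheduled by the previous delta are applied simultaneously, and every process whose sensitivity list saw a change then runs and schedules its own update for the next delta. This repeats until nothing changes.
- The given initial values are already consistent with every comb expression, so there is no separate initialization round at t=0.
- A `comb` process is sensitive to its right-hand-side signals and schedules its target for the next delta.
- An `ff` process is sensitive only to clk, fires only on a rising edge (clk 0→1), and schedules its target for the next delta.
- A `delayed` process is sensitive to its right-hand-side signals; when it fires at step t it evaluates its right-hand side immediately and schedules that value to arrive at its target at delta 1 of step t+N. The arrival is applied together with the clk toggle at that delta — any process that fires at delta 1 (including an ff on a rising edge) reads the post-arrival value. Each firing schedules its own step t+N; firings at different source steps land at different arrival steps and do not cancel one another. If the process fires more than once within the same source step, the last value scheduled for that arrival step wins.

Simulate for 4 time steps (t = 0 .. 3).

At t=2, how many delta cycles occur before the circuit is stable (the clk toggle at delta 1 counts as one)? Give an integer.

t=0 Δ0: s6=1 s4=1 s2=1 s9=0 s8=0 clk=0 s5=0 s1=0 s7=0 s0=1
  Δ1: clk:0→1
  Δ2: s6:1→0, s4:1→0
  Δ3: s7:0→1
  (3Δ to stable)
t=1 Δ0: s6=0 s4=0 s2=1 s9=0 s8=0 clk=1 s5=0 s1=0 s7=1 s0=1
  Δ1: clk:1→0
  (1Δ to stable)
t=2 Δ0: s6=0 s4=0 s2=1 s9=0 s8=0 clk=0 s5=0 s1=0 s7=1 s0=1
  Δ1: clk:0→1
  Δ2: s4:0→1
  (2Δ to stable)
t=3 Δ0: s6=0 s4=1 s2=1 s9=0 s8=0 clk=1 s5=0 s1=0 s7=1 s0=1
  Δ1: clk:1→0
  (1Δ to stable)

2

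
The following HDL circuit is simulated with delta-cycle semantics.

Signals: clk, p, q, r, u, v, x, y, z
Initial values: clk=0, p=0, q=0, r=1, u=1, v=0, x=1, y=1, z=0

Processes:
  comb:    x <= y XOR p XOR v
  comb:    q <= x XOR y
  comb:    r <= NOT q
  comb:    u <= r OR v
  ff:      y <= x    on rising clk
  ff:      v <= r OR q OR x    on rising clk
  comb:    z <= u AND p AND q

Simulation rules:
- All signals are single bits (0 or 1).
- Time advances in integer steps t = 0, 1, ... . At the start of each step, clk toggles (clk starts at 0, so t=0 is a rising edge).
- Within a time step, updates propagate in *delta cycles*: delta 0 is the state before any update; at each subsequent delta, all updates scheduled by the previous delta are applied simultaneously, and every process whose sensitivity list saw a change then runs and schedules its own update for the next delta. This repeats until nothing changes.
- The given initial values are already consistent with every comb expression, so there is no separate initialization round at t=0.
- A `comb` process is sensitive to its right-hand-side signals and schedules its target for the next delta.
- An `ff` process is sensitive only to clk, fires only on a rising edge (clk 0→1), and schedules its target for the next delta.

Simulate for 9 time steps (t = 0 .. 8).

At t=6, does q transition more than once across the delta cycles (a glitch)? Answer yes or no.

yes

[bits: v,clk,z,p,r,u,y,q,x]
t=0: Δ0=000011101 Δ1=010011101 Δ2=110011101 Δ3=110011100 Δ4=110011110 Δ5=110001110 | 5Δ
t=1: Δ0=110001110 Δ1=100001110 | 1Δ
t=2: Δ0=100001110 Δ1=110001110 Δ2=110001010 Δ3=110001001 Δ4=110011011 Δ5=110001011 | 5Δ
t=3: Δ0=110001011 Δ1=100001011 | 1Δ
t=4: Δ0=100001011 Δ1=110001011 Δ2=110001111 Δ3=110001100 Δ4=110011110 Δ5=110001110 | 5Δ
t=5: Δ0=110001110 Δ1=100001110 | 1Δ
t=6: Δ0=100001110 Δ1=110001110 Δ2=110001010 Δ3=110001001 Δ4=110011011 Δ5=110001011 | 5Δ
t=7: Δ0=110001011 Δ1=100001011 | 1Δ
t=8: Δ0=100001011 Δ1=110001011 Δ2=110001111 Δ3=110001100 Δ4=110011110 Δ5=110001110 | 5Δ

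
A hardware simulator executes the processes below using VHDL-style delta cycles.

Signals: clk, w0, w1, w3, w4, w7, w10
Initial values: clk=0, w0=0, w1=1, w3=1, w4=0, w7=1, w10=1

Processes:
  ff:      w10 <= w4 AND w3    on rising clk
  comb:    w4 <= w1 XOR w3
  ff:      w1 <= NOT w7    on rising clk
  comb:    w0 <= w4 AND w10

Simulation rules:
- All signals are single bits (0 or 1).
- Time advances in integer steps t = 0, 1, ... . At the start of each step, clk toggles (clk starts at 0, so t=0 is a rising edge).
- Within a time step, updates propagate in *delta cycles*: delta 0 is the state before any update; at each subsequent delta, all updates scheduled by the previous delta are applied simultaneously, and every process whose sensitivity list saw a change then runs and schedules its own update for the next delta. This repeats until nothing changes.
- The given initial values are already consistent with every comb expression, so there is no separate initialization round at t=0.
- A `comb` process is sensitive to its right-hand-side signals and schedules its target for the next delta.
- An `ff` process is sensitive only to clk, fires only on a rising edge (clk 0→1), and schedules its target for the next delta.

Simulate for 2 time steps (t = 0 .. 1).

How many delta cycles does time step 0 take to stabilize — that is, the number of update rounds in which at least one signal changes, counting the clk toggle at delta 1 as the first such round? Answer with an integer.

3

[bits: w7,clk,w4,w3,w1,w0,w10]
t=0: Δ0=1001101 Δ1=1101101 Δ2=1101000 Δ3=1111000 | 3Δ
t=1: Δ0=1111000 Δ1=1011000 | 1Δ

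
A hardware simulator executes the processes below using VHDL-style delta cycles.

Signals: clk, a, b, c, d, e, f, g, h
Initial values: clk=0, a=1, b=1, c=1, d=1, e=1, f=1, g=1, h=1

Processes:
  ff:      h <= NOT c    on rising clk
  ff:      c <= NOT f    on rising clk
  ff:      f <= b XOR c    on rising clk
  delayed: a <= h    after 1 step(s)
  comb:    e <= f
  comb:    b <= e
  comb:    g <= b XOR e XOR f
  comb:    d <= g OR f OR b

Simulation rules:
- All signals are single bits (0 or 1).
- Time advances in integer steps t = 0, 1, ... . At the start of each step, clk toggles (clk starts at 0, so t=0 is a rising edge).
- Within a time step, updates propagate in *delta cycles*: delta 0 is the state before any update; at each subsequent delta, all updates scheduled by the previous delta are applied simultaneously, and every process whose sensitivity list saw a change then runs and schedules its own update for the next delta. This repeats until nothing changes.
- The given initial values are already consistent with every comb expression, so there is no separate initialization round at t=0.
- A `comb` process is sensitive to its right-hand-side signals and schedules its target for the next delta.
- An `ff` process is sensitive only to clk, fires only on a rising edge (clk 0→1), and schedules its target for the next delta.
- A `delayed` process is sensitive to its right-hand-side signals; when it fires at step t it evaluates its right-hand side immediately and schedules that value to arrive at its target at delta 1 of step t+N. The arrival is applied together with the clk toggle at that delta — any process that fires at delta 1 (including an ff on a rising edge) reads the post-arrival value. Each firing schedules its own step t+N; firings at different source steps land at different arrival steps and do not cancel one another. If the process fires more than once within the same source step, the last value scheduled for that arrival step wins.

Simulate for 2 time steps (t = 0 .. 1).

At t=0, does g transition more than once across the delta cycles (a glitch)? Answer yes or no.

yes

t0.Δ0 a=1 e=1 g=1 clk=0 c=1 f=1 b=1 h=1 d=1
t0.Δ1 a=1 e=1 g=1 clk=1 c=1 f=1 b=1 h=1 d=1
t0.Δ2 a=1 e=1 g=1 clk=1 c=0 f=0 b=1 h=0 d=1
t0.Δ3 a=1 e=0 g=0 clk=1 c=0 f=0 b=1 h=0 d=1
t0.Δ4 a=1 e=0 g=1 clk=1 c=0 f=0 b=0 h=0 d=1
t0.Δ5 a=1 e=0 g=0 clk=1 c=0 f=0 b=0 h=0 d=1
t0.Δ6 a=1 e=0 g=0 clk=1 c=0 f=0 b=0 h=0 d=0
t1.Δ0 a=1 e=0 g=0 clk=1 c=0 f=0 b=0 h=0 d=0
t1.Δ1 a=0 e=0 g=0 clk=0 c=0 f=0 b=0 h=0 d=0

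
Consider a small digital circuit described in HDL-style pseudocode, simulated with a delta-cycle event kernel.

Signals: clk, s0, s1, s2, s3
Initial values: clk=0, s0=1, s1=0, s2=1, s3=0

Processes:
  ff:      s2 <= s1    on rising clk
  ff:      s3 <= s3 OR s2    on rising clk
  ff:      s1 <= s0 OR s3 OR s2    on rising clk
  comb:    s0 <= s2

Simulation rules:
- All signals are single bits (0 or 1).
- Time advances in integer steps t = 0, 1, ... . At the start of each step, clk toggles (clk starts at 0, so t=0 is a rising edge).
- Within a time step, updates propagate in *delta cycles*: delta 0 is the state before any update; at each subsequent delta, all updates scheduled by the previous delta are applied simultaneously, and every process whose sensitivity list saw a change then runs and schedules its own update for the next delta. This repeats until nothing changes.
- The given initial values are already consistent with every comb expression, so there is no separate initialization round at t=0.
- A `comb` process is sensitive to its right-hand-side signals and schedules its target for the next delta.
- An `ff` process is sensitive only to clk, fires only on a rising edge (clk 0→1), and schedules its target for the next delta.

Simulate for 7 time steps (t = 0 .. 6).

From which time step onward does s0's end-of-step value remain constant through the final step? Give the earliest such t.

2

t=0 Δ0: s3=0 s1=0 s2=1 s0=1 clk=0
  Δ1: clk:0→1
  Δ2: s3:0→1, s1:0→1, s2:1→0
  Δ3: s0:1→0
  (3Δ to stable)
t=1 Δ0: s3=1 s1=1 s2=0 s0=0 clk=1
  Δ1: clk:1→0
  (1Δ to stable)
t=2 Δ0: s3=1 s1=1 s2=0 s0=0 clk=0
  Δ1: clk:0→1
  Δ2: s2:0→1
  Δ3: s0:0→1
  (3Δ to stable)
t=3 Δ0: s3=1 s1=1 s2=1 s0=1 clk=1
  Δ1: clk:1→0
  (1Δ to stable)
t=4 Δ0: s3=1 s1=1 s2=1 s0=1 clk=0
  Δ1: clk:0→1
  (1Δ to stable)
t=5 Δ0: s3=1 s1=1 s2=1 s0=1 clk=1
  Δ1: clk:1→0
  (1Δ to stable)
t=6 Δ0: s3=1 s1=1 s2=1 s0=1 clk=0
  Δ1: clk:0→1
  (1Δ to stable)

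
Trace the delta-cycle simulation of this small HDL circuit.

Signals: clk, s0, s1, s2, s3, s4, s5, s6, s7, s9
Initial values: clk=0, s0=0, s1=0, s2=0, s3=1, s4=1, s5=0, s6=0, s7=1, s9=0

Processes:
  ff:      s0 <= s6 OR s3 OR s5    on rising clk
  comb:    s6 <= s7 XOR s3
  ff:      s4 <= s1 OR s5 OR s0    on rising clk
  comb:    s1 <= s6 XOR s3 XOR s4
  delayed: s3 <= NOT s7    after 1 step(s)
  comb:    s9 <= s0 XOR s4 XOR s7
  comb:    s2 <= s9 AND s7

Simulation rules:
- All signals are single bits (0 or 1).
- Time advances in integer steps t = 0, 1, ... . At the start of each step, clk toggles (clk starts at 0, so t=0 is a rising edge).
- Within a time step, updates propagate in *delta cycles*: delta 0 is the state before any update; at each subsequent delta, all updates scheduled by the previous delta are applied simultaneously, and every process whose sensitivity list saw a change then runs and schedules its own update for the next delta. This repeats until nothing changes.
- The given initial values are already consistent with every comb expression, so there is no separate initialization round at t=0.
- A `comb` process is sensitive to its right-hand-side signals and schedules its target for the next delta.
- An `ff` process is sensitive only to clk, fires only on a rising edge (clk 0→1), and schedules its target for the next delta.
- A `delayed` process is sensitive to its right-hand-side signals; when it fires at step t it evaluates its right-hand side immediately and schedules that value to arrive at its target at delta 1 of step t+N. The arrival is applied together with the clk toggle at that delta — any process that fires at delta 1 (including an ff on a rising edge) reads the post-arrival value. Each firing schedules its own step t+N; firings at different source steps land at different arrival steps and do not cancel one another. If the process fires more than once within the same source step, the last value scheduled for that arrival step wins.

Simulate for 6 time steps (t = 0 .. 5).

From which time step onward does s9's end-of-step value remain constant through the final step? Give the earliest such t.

2

[bits: s3,clk,s2,s5,s0,s7,s9,s6,s1,s4]
t=0: Δ0=1000010001 Δ1=1100010001 Δ2=1100110000 Δ3=1100110010 | 3Δ
t=1: Δ0=1100110010 Δ1=1000110010 | 1Δ
t=2: Δ0=1000110010 Δ1=1100110010 Δ2=1100110011 Δ3=1100111001 Δ4=1110111001 | 4Δ
t=3: Δ0=1110111001 Δ1=1010111001 | 1Δ
t=4: Δ0=1010111001 Δ1=1110111001 | 1Δ
t=5: Δ0=1110111001 Δ1=1010111001 | 1Δ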